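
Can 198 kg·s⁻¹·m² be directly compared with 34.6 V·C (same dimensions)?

No

In SI base units:
  198 kg·s⁻¹·m²:  kg·m²·s⁻¹
  34.6 V·C:  C·V = s·A·J·C⁻¹ = kg·m²·s⁻²
kg·m²·s⁻¹ ≠ kg·m²·s⁻², so they cannot be added.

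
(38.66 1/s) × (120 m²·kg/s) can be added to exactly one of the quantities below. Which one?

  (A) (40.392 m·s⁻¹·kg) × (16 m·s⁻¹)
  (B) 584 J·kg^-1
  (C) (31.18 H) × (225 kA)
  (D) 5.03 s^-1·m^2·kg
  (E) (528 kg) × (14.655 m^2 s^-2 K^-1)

Reference: [s⁻¹] · [kg·m²·s⁻¹] = kg·m²·s⁻².
Each option:
  (A) [kg·m·s⁻¹] · [m·s⁻¹] = kg·m²·s⁻²  ← same
  (B) J·kg⁻¹ = N·m·kg⁻¹ = m²·s⁻²
  (C) [kg·m²·s⁻²·A⁻²] · [A] = kg·m²·s⁻²·A⁻¹
  (D) kg·m²·s⁻¹
  (E) [kg] · [m²·s⁻²·K⁻¹] = kg·m²·s⁻²·K⁻¹
Only (A) matches kg·m²·s⁻².

(A)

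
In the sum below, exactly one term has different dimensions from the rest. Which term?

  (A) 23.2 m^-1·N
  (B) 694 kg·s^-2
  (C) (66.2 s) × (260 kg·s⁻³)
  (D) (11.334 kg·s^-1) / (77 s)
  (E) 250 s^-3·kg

(E)

Dimensions:
  (A) N·m⁻¹ = kg·m·s⁻²·m⁻¹ = kg·s⁻²
  (B) kg·s⁻²
  (C) [s] · [kg·s⁻³] = kg·s⁻²
  (D) [kg·s⁻¹] / [s] = kg·s⁻²
  (E) kg·s⁻³
All reduce to kg·s⁻² except (E), which is kg·s⁻³.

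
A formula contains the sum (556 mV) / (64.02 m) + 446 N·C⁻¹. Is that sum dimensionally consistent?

Expand each in SI base units:
  (556 mV) / (64.02 m):  [kg·m²·s⁻³·A⁻¹] / [m] = kg·m·s⁻³·A⁻¹
  446 N·C⁻¹:  N·C⁻¹ = kg·m·s⁻²·(s·A)⁻¹ = kg·m·s⁻³·A⁻¹
Both are kg·m·s⁻³·A⁻¹, so they have the same dimensions and can be added.

Yes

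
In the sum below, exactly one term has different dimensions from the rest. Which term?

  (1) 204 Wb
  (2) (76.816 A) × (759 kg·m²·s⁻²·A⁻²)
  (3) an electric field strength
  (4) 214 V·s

(3)

Dimensions:
  (1) Wb = V·s = kg·m²·s⁻²·A⁻¹
  (2) [A] · [kg·m²·s⁻²·A⁻²] = kg·m²·s⁻²·A⁻¹
  (3) [electric field strength] = kg·m·s⁻³·A⁻¹
  (4) V·s = J·C⁻¹·s = kg·m²·s⁻²·A⁻¹
All reduce to kg·m²·s⁻²·A⁻¹ except (3), which is kg·m·s⁻³·A⁻¹.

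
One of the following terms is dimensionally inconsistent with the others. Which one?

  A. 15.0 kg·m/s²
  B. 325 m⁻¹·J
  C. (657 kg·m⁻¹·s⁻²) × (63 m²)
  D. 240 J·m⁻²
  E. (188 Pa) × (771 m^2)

D.

In SI base units:
  A. kg·m·s⁻²
  B. J·m⁻¹ = N·m·m⁻¹ = kg·m·s⁻²
  C. [kg·m⁻¹·s⁻²] · [m²] = kg·m·s⁻²
  D. J·m⁻² = N·m·m⁻² = kg·s⁻²
  E. [kg·m⁻¹·s⁻²] · [m²] = kg·m·s⁻²
All reduce to kg·m·s⁻² except D., which is kg·s⁻².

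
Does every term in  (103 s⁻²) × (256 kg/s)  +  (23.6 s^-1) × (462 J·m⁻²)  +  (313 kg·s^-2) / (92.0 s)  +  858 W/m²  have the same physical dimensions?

In SI base units:
  (103 s⁻²) × (256 kg/s):  [s⁻²] · [kg·s⁻¹] = kg·s⁻³
  (23.6 s^-1) × (462 J·m⁻²):  [s⁻¹] · [kg·s⁻²] = kg·s⁻³
  (313 kg·s^-2) / (92.0 s):  [kg·s⁻²] / [s] = kg·s⁻³
  858 W/m²:  W·m⁻² = J·s⁻¹·m⁻² = kg·s⁻³
Every term reduces to kg·s⁻³.

Yes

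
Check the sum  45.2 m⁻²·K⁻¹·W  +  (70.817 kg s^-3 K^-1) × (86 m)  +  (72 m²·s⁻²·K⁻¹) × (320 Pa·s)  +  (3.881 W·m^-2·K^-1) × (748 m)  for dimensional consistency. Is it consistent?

No

Reduce each to base SI dimensions:
  45.2 m⁻²·K⁻¹·W:  W·m⁻²·K⁻¹ = J·s⁻¹·m⁻²·K⁻¹ = kg·s⁻³·K⁻¹
  (70.817 kg s^-3 K^-1) × (86 m):  [kg·s⁻³·K⁻¹] · [m] = kg·m·s⁻³·K⁻¹
  (72 m²·s⁻²·K⁻¹) × (320 Pa·s):  [m²·s⁻²·K⁻¹] · [kg·m⁻¹·s⁻¹] = kg·m·s⁻³·K⁻¹
  (3.881 W·m^-2·K^-1) × (748 m):  [kg·s⁻³·K⁻¹] · [m] = kg·m·s⁻³·K⁻¹
The terms do not share a single dimension (kg·m·s⁻³·K⁻¹ vs kg·s⁻³·K⁻¹).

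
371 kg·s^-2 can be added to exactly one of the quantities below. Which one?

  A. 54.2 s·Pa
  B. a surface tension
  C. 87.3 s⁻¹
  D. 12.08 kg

Reference: kg·s⁻².
Each option:
  A. Pa·s = N·m⁻²·s = kg·m⁻¹·s⁻¹
  B. [surface tension] = kg·s⁻²  ← same
  C. s⁻¹
  D. kg
Only B. matches kg·s⁻².

B.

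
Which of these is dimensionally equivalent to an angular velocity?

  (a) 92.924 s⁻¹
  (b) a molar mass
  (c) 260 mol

(a)

Reference: [angular velocity] = s⁻¹.
Each option:
  (a) s⁻¹  ← same
  (b) [molar mass] = kg·mol⁻¹
  (c) mol
Only (a) matches s⁻¹.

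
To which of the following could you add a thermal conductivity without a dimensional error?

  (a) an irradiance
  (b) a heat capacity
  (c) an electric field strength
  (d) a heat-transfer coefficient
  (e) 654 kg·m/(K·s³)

(e)

Reference: [thermal conductivity] = kg·m·s⁻³·K⁻¹.
Each option:
  (a) [irradiance] = kg·s⁻³
  (b) [heat capacity] = kg·m²·s⁻²·K⁻¹
  (c) [electric field strength] = kg·m·s⁻³·A⁻¹
  (d) [heat-transfer coefficient] = kg·s⁻³·K⁻¹
  (e) kg·m·s⁻³·K⁻¹  ← same
Only (e) matches kg·m·s⁻³·K⁻¹.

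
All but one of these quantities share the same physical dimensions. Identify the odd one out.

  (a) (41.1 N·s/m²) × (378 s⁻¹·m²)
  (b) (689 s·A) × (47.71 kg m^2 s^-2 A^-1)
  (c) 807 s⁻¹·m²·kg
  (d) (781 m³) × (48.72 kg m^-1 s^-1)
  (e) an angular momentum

(a)

Dimensions:
  (a) [kg·m⁻¹·s⁻¹] · [m²·s⁻¹] = kg·m·s⁻²
  (b) [s·A] · [kg·m²·s⁻²·A⁻¹] = kg·m²·s⁻¹
  (c) kg·m²·s⁻¹
  (d) [m³] · [kg·m⁻¹·s⁻¹] = kg·m²·s⁻¹
  (e) [angular momentum] = kg·m²·s⁻¹
All reduce to kg·m²·s⁻¹ except (a), which is kg·m·s⁻².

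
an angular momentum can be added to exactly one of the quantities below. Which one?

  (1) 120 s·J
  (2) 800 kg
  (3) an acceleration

(1)

Reference: [angular momentum] = kg·m²·s⁻¹.
Each option:
  (1) J·s = N·m·s = kg·m²·s⁻¹  ← same
  (2) kg
  (3) [acceleration] = m·s⁻²
Only (1) matches kg·m²·s⁻¹.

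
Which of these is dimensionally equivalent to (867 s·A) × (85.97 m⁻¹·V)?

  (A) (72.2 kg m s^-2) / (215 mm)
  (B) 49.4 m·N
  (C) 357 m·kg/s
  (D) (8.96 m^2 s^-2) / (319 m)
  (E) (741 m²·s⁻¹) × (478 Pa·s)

Reference: [s·A] · [kg·m·s⁻³·A⁻¹] = kg·m·s⁻².
Each option:
  (A) [kg·m·s⁻²] / [m] = kg·s⁻²
  (B) N·m = kg·m·s⁻²·m = kg·m²·s⁻²
  (C) kg·m·s⁻¹
  (D) [m²·s⁻²] / [m] = m·s⁻²
  (E) [m²·s⁻¹] · [kg·m⁻¹·s⁻¹] = kg·m·s⁻²  ← same
Only (E) matches kg·m·s⁻².

(E)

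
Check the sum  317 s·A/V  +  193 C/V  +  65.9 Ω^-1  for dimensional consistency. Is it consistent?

No

Expand each in SI base units:
  317 s·A/V:  A·s·V⁻¹ = A·s·(J·C⁻¹)⁻¹ = kg⁻¹·m⁻²·s⁴·A²
  193 C/V:  C·V⁻¹ = s·A·(J·C⁻¹)⁻¹ = kg⁻¹·m⁻²·s⁴·A²
  65.9 Ω^-1:  Ω⁻¹ = (V·A⁻¹)⁻¹ = kg⁻¹·m⁻²·s³·A²
The terms do not share a single dimension (kg⁻¹·m⁻²·s³·A² vs kg⁻¹·m⁻²·s⁴·A²).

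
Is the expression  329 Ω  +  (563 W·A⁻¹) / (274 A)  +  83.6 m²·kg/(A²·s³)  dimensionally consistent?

In SI base units:
  329 Ω:  Ω = V·A⁻¹ = kg·m²·s⁻³·A⁻²
  (563 W·A⁻¹) / (274 A):  [kg·m²·s⁻³·A⁻¹] / [A] = kg·m²·s⁻³·A⁻²
  83.6 m²·kg/(A²·s³):  kg·m²·s⁻³·A⁻²
Every term reduces to kg·m²·s⁻³·A⁻².

Yes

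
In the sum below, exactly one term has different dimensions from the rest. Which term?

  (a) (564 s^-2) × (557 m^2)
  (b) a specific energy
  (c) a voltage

(c)

Dimensions:
  (a) [s⁻²] · [m²] = m²·s⁻²
  (b) [specific energy] = m²·s⁻²
  (c) [voltage] = kg·m²·s⁻³·A⁻¹
All reduce to m²·s⁻² except (c), which is kg·m²·s⁻³·A⁻¹.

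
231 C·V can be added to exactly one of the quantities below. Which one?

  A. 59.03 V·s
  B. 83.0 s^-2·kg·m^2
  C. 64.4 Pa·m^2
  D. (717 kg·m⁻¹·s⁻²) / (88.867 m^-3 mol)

Reference: C·V = s·A·J·C⁻¹ = kg·m²·s⁻².
Each option:
  A. V·s = J·C⁻¹·s = kg·m²·s⁻²·A⁻¹
  B. kg·m²·s⁻²  ← same
  C. Pa·m² = N·m⁻²·m² = kg·m·s⁻²
  D. [kg·m⁻¹·s⁻²] / [m⁻³·mol] = kg·m²·s⁻²·mol⁻¹
Only B. matches kg·m²·s⁻².

B.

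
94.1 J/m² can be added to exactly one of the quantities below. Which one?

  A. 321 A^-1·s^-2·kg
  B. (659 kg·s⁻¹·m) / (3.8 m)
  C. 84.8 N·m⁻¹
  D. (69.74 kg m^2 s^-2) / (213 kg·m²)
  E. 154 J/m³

C.

Reference: J·m⁻² = N·m·m⁻² = kg·s⁻².
Each option:
  A. kg·s⁻²·A⁻¹
  B. [kg·m·s⁻¹] / [m] = kg·s⁻¹
  C. N·m⁻¹ = kg·m·s⁻²·m⁻¹ = kg·s⁻²  ← same
  D. [kg·m²·s⁻²] / [kg·m²] = s⁻²
  E. J·m⁻³ = N·m·m⁻³ = kg·m⁻¹·s⁻²
Only C. matches kg·s⁻².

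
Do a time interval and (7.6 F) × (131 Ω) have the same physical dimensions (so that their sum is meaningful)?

Yes

Expand each in SI base units:
  a time interval:  [time interval] = s
  (7.6 F) × (131 Ω):  [kg⁻¹·m⁻²·s⁴·A²] · [kg·m²·s⁻³·A⁻²] = s
Both are s, so they have the same dimensions and can be added.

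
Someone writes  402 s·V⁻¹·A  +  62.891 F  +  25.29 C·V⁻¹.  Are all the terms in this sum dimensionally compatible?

Work out the base dimensions of each:
  402 s·V⁻¹·A:  A·s·V⁻¹ = A·s·(J·C⁻¹)⁻¹ = kg⁻¹·m⁻²·s⁴·A²
  62.891 F:  F = C·V⁻¹ = kg⁻¹·m⁻²·s⁴·A²
  25.29 C·V⁻¹:  C·V⁻¹ = s·A·(J·C⁻¹)⁻¹ = kg⁻¹·m⁻²·s⁴·A²
Every term reduces to kg⁻¹·m⁻²·s⁴·A².

Yes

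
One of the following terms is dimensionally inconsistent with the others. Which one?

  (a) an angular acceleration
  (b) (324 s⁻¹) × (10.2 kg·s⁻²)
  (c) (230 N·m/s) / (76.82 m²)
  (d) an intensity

Expand each in SI base units:
  (a) [angular acceleration] = s⁻²
  (b) [s⁻¹] · [kg·s⁻²] = kg·s⁻³
  (c) [kg·m²·s⁻³] / [m²] = kg·s⁻³
  (d) [intensity] = kg·s⁻³
All reduce to kg·s⁻³ except (a), which is s⁻².

(a)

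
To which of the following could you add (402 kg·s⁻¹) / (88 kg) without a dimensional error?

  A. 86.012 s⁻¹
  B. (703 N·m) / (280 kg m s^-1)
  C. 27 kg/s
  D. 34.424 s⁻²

Reference: [kg·s⁻¹] / [kg] = s⁻¹.
Each option:
  A. s⁻¹  ← same
  B. [kg·m²·s⁻²] / [kg·m·s⁻¹] = m·s⁻¹
  C. kg·s⁻¹
  D. s⁻²
Only A. matches s⁻¹.

A.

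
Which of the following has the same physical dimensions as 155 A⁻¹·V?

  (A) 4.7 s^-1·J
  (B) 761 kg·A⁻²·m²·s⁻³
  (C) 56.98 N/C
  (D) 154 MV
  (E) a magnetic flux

Reference: V·A⁻¹ = J·C⁻¹·A⁻¹ = kg·m²·s⁻³·A⁻².
Each option:
  (A) J·s⁻¹ = N·m·s⁻¹ = kg·m²·s⁻³
  (B) kg·m²·s⁻³·A⁻²  ← same
  (C) N·C⁻¹ = kg·m·s⁻²·(s·A)⁻¹ = kg·m·s⁻³·A⁻¹
  (D) V = J·C⁻¹ = kg·m²·s⁻³·A⁻¹
  (E) [magnetic flux] = kg·m²·s⁻²·A⁻¹
Only (B) matches kg·m²·s⁻³·A⁻².

(B)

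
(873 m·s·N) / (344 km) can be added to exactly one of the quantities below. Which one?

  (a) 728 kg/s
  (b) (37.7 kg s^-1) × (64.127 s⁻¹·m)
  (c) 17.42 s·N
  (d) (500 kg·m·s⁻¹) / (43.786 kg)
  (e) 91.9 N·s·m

Reference: [kg·m²·s⁻¹] / [m] = kg·m·s⁻¹.
Each option:
  (a) kg·s⁻¹
  (b) [kg·s⁻¹] · [m·s⁻¹] = kg·m·s⁻²
  (c) N·s = kg·m·s⁻²·s = kg·m·s⁻¹  ← same
  (d) [kg·m·s⁻¹] / [kg] = m·s⁻¹
  (e) N·m·s = kg·m·s⁻²·m·s = kg·m²·s⁻¹
Only (c) matches kg·m·s⁻¹.

(c)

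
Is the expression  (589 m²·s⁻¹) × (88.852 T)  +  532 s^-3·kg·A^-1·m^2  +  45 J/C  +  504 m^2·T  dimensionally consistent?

In SI base units:
  (589 m²·s⁻¹) × (88.852 T):  [m²·s⁻¹] · [kg·s⁻²·A⁻¹] = kg·m²·s⁻³·A⁻¹
  532 s^-3·kg·A^-1·m^2:  kg·m²·s⁻³·A⁻¹
  45 J/C:  J·C⁻¹ = N·m·(s·A)⁻¹ = kg·m²·s⁻³·A⁻¹
  504 m^2·T:  T·m² = Wb·m⁻²·m² = kg·m²·s⁻²·A⁻¹
The terms do not share a single dimension (kg·m²·s⁻²·A⁻¹ vs kg·m²·s⁻³·A⁻¹).

No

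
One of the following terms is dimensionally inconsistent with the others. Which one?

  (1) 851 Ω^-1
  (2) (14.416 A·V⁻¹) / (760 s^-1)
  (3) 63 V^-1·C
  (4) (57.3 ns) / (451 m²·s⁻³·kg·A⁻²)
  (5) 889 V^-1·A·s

In SI base units:
  (1) Ω⁻¹ = (V·A⁻¹)⁻¹ = kg⁻¹·m⁻²·s³·A²
  (2) [kg⁻¹·m⁻²·s³·A²] / [s⁻¹] = kg⁻¹·m⁻²·s⁴·A²
  (3) C·V⁻¹ = s·A·(J·C⁻¹)⁻¹ = kg⁻¹·m⁻²·s⁴·A²
  (4) [s] / [kg·m²·s⁻³·A⁻²] = kg⁻¹·m⁻²·s⁴·A²
  (5) A·s·V⁻¹ = A·s·(J·C⁻¹)⁻¹ = kg⁻¹·m⁻²·s⁴·A²
All reduce to kg⁻¹·m⁻²·s⁴·A² except (1), which is kg⁻¹·m⁻²·s³·A².

(1)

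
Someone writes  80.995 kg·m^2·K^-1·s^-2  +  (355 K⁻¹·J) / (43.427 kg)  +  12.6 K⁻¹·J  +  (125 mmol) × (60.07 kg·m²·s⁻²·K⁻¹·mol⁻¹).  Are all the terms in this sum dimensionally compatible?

No

Expand each in SI base units:
  80.995 kg·m^2·K^-1·s^-2:  kg·m²·s⁻²·K⁻¹
  (355 K⁻¹·J) / (43.427 kg):  [kg·m²·s⁻²·K⁻¹] / [kg] = m²·s⁻²·K⁻¹
  12.6 K⁻¹·J:  J·K⁻¹ = N·m·K⁻¹ = kg·m²·s⁻²·K⁻¹
  (125 mmol) × (60.07 kg·m²·s⁻²·K⁻¹·mol⁻¹):  [mol] · [kg·m²·s⁻²·K⁻¹·mol⁻¹] = kg·m²·s⁻²·K⁻¹
The terms do not share a single dimension (kg·m²·s⁻²·K⁻¹ vs m²·s⁻²·K⁻¹).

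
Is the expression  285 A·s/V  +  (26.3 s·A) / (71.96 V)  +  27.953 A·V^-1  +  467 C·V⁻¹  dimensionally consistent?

No

Expand each in SI base units:
  285 A·s/V:  A·s·V⁻¹ = A·s·(J·C⁻¹)⁻¹ = kg⁻¹·m⁻²·s⁴·A²
  (26.3 s·A) / (71.96 V):  [s·A] / [kg·m²·s⁻³·A⁻¹] = kg⁻¹·m⁻²·s⁴·A²
  27.953 A·V^-1:  A·V⁻¹ = A·(J·C⁻¹)⁻¹ = kg⁻¹·m⁻²·s³·A²
  467 C·V⁻¹:  C·V⁻¹ = s·A·(J·C⁻¹)⁻¹ = kg⁻¹·m⁻²·s⁴·A²
The terms do not share a single dimension (kg⁻¹·m⁻²·s³·A² vs kg⁻¹·m⁻²·s⁴·A²).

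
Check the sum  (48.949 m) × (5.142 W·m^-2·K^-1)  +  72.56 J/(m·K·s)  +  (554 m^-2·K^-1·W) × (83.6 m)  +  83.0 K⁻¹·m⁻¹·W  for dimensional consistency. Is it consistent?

Yes

Expand each in SI base units:
  (48.949 m) × (5.142 W·m^-2·K^-1):  [m] · [kg·s⁻³·K⁻¹] = kg·m·s⁻³·K⁻¹
  72.56 J/(m·K·s):  J·s⁻¹·m⁻¹·K⁻¹ = N·m·s⁻¹·m⁻¹·K⁻¹ = kg·m·s⁻³·K⁻¹
  (554 m^-2·K^-1·W) × (83.6 m):  [kg·s⁻³·K⁻¹] · [m] = kg·m·s⁻³·K⁻¹
  83.0 K⁻¹·m⁻¹·W:  W·m⁻¹·K⁻¹ = J·s⁻¹·m⁻¹·K⁻¹ = kg·m·s⁻³·K⁻¹
Every term reduces to kg·m·s⁻³·K⁻¹.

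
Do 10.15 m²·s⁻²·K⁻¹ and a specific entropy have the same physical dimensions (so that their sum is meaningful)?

Work out the base dimensions of each:
  10.15 m²·s⁻²·K⁻¹:  m²·s⁻²·K⁻¹
  a specific entropy:  [specific entropy] = m²·s⁻²·K⁻¹
Both are m²·s⁻²·K⁻¹, so they have the same dimensions and can be added.

Yes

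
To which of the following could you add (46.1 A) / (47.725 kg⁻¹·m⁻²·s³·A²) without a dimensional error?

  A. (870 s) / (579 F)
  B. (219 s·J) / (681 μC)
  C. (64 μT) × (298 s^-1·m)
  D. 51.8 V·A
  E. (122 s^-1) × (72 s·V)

Reference: [A] / [kg⁻¹·m⁻²·s³·A²] = kg·m²·s⁻³·A⁻¹.
Each option:
  A. [s] / [kg⁻¹·m⁻²·s⁴·A²] = kg·m²·s⁻³·A⁻²
  B. [kg·m²·s⁻¹] / [s·A] = kg·m²·s⁻²·A⁻¹
  C. [kg·s⁻²·A⁻¹] · [m·s⁻¹] = kg·m·s⁻³·A⁻¹
  D. V·A = J·C⁻¹·A = kg·m²·s⁻³
  E. [s⁻¹] · [kg·m²·s⁻²·A⁻¹] = kg·m²·s⁻³·A⁻¹  ← same
Only E. matches kg·m²·s⁻³·A⁻¹.

E.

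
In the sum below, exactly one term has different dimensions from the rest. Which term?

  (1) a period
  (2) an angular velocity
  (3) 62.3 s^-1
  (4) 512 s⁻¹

(1)

Work out the base dimensions of each:
  (1) [period] = s
  (2) [angular velocity] = s⁻¹
  (3) s⁻¹
  (4) s⁻¹
All reduce to s⁻¹ except (1), which is s.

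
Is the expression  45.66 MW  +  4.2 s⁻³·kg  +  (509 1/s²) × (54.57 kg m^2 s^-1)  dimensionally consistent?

No

In SI base units:
  45.66 MW:  W = J·s⁻¹ = kg·m²·s⁻³
  4.2 s⁻³·kg:  kg·s⁻³
  (509 1/s²) × (54.57 kg m^2 s^-1):  [s⁻²] · [kg·m²·s⁻¹] = kg·m²·s⁻³
The terms do not share a single dimension (kg·m²·s⁻³ vs kg·s⁻³).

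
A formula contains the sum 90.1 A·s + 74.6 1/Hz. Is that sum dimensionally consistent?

Reduce each to base SI dimensions:
  90.1 A·s:  A·s = s·A
  74.6 1/Hz:  Hz⁻¹ = (s⁻¹)⁻¹ = s
s·A ≠ s, so they cannot be added.

No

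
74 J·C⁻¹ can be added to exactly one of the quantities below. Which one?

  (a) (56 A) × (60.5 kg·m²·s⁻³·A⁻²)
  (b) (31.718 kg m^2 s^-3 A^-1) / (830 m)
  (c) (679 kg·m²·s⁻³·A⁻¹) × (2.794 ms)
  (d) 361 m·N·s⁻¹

(a)

Reference: J·C⁻¹ = N·m·(s·A)⁻¹ = kg·m²·s⁻³·A⁻¹.
Each option:
  (a) [A] · [kg·m²·s⁻³·A⁻²] = kg·m²·s⁻³·A⁻¹  ← same
  (b) [kg·m²·s⁻³·A⁻¹] / [m] = kg·m·s⁻³·A⁻¹
  (c) [kg·m²·s⁻³·A⁻¹] · [s] = kg·m²·s⁻²·A⁻¹
  (d) N·m·s⁻¹ = kg·m·s⁻²·m·s⁻¹ = kg·m²·s⁻³
Only (a) matches kg·m²·s⁻³·A⁻¹.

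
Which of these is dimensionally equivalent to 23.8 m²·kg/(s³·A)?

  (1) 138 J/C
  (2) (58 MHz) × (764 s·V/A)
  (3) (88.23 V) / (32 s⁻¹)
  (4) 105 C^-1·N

(1)

Reference: kg·m²·s⁻³·A⁻¹.
Each option:
  (1) J·C⁻¹ = N·m·(s·A)⁻¹ = kg·m²·s⁻³·A⁻¹  ← same
  (2) [s⁻¹] · [kg·m²·s⁻²·A⁻²] = kg·m²·s⁻³·A⁻²
  (3) [kg·m²·s⁻³·A⁻¹] / [s⁻¹] = kg·m²·s⁻²·A⁻¹
  (4) N·C⁻¹ = kg·m·s⁻²·(s·A)⁻¹ = kg·m·s⁻³·A⁻¹
Only (1) matches kg·m²·s⁻³·A⁻¹.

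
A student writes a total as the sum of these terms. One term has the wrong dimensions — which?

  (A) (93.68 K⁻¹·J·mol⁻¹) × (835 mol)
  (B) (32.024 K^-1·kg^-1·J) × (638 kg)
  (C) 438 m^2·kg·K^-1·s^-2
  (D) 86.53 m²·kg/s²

In SI base units:
  (A) [kg·m²·s⁻²·K⁻¹·mol⁻¹] · [mol] = kg·m²·s⁻²·K⁻¹
  (B) [m²·s⁻²·K⁻¹] · [kg] = kg·m²·s⁻²·K⁻¹
  (C) kg·m²·s⁻²·K⁻¹
  (D) kg·m²·s⁻²
All reduce to kg·m²·s⁻²·K⁻¹ except (D), which is kg·m²·s⁻².

(D)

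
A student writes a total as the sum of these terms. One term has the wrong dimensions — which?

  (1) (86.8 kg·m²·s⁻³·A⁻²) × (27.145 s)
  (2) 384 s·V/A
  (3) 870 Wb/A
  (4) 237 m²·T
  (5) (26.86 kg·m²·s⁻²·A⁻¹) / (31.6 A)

(4)

Dimensions:
  (1) [kg·m²·s⁻³·A⁻²] · [s] = kg·m²·s⁻²·A⁻²
  (2) V·s·A⁻¹ = J·C⁻¹·s·A⁻¹ = kg·m²·s⁻²·A⁻²
  (3) Wb·A⁻¹ = V·s·A⁻¹ = kg·m²·s⁻²·A⁻²
  (4) T·m² = Wb·m⁻²·m² = kg·m²·s⁻²·A⁻¹
  (5) [kg·m²·s⁻²·A⁻¹] / [A] = kg·m²·s⁻²·A⁻²
All reduce to kg·m²·s⁻²·A⁻² except (4), which is kg·m²·s⁻²·A⁻¹.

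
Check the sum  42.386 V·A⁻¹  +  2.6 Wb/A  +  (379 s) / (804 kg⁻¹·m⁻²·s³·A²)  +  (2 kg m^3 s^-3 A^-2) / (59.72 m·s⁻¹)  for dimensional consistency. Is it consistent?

No

Reduce each to base SI dimensions:
  42.386 V·A⁻¹:  V·A⁻¹ = J·C⁻¹·A⁻¹ = kg·m²·s⁻³·A⁻²
  2.6 Wb/A:  Wb·A⁻¹ = V·s·A⁻¹ = kg·m²·s⁻²·A⁻²
  (379 s) / (804 kg⁻¹·m⁻²·s³·A²):  [s] / [kg⁻¹·m⁻²·s³·A²] = kg·m²·s⁻²·A⁻²
  (2 kg m^3 s^-3 A^-2) / (59.72 m·s⁻¹):  [kg·m³·s⁻³·A⁻²] / [m·s⁻¹] = kg·m²·s⁻²·A⁻²
The terms do not share a single dimension (kg·m²·s⁻²·A⁻² vs kg·m²·s⁻³·A⁻²).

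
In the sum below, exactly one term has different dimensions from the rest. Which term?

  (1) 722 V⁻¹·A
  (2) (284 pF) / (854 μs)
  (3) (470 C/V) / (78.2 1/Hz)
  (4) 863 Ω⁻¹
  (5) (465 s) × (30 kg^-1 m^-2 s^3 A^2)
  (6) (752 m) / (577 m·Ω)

(5)

Dimensions:
  (1) A·V⁻¹ = A·(J·C⁻¹)⁻¹ = kg⁻¹·m⁻²·s³·A²
  (2) [kg⁻¹·m⁻²·s⁴·A²] / [s] = kg⁻¹·m⁻²·s³·A²
  (3) [kg⁻¹·m⁻²·s⁴·A²] / [s] = kg⁻¹·m⁻²·s³·A²
  (4) Ω⁻¹ = (V·A⁻¹)⁻¹ = kg⁻¹·m⁻²·s³·A²
  (5) [s] · [kg⁻¹·m⁻²·s³·A²] = kg⁻¹·m⁻²·s⁴·A²
  (6) [m] / [kg·m³·s⁻³·A⁻²] = kg⁻¹·m⁻²·s³·A²
All reduce to kg⁻¹·m⁻²·s³·A² except (5), which is kg⁻¹·m⁻²·s⁴·A².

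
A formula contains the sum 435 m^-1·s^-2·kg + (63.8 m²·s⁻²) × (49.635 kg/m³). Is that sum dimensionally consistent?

Work out the base dimensions of each:
  435 m^-1·s^-2·kg:  kg·m⁻¹·s⁻²
  (63.8 m²·s⁻²) × (49.635 kg/m³):  [m²·s⁻²] · [kg·m⁻³] = kg·m⁻¹·s⁻²
Both are kg·m⁻¹·s⁻², so they have the same dimensions and can be added.

Yes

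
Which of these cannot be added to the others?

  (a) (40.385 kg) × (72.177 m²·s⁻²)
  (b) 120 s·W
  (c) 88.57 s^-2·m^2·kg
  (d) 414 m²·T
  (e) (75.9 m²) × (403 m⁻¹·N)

(d)

Work out the base dimensions of each:
  (a) [kg] · [m²·s⁻²] = kg·m²·s⁻²
  (b) W·s = J·s⁻¹·s = kg·m²·s⁻²
  (c) kg·m²·s⁻²
  (d) T·m² = Wb·m⁻²·m² = kg·m²·s⁻²·A⁻¹
  (e) [m²] · [kg·s⁻²] = kg·m²·s⁻²
All reduce to kg·m²·s⁻² except (d), which is kg·m²·s⁻²·A⁻¹.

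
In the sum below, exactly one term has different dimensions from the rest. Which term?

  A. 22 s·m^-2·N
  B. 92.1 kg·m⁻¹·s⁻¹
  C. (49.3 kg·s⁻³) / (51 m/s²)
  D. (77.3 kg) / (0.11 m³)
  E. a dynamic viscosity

Reduce each to base SI dimensions:
  A. N·s·m⁻² = kg·m·s⁻²·s·m⁻² = kg·m⁻¹·s⁻¹
  B. kg·m⁻¹·s⁻¹
  C. [kg·s⁻³] / [m·s⁻²] = kg·m⁻¹·s⁻¹
  D. [kg] / [m³] = kg·m⁻³
  E. [dynamic viscosity] = kg·m⁻¹·s⁻¹
All reduce to kg·m⁻¹·s⁻¹ except D., which is kg·m⁻³.

D.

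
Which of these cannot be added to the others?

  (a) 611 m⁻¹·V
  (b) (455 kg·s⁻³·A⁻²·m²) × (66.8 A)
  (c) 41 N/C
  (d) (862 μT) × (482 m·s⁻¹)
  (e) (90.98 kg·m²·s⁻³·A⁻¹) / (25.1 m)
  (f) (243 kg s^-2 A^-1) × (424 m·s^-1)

Work out the base dimensions of each:
  (a) V·m⁻¹ = J·C⁻¹·m⁻¹ = kg·m·s⁻³·A⁻¹
  (b) [kg·m²·s⁻³·A⁻²] · [A] = kg·m²·s⁻³·A⁻¹
  (c) N·C⁻¹ = kg·m·s⁻²·(s·A)⁻¹ = kg·m·s⁻³·A⁻¹
  (d) [kg·s⁻²·A⁻¹] · [m·s⁻¹] = kg·m·s⁻³·A⁻¹
  (e) [kg·m²·s⁻³·A⁻¹] / [m] = kg·m·s⁻³·A⁻¹
  (f) [kg·s⁻²·A⁻¹] · [m·s⁻¹] = kg·m·s⁻³·A⁻¹
All reduce to kg·m·s⁻³·A⁻¹ except (b), which is kg·m²·s⁻³·A⁻¹.

(b)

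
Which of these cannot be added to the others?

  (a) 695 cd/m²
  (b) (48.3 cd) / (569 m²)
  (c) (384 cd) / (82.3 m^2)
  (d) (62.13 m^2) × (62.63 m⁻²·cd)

(d)

Expand each in SI base units:
  (a) cd·m⁻² = m⁻²·cd
  (b) [cd] / [m²] = m⁻²·cd
  (c) [cd] / [m²] = m⁻²·cd
  (d) [m²] · [m⁻²·cd] = cd
All reduce to m⁻²·cd except (d), which is cd.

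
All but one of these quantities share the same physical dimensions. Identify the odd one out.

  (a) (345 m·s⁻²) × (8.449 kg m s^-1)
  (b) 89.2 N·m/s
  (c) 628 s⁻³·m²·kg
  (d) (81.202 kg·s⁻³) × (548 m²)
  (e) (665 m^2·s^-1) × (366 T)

Reduce each to base SI dimensions:
  (a) [m·s⁻²] · [kg·m·s⁻¹] = kg·m²·s⁻³
  (b) N·m·s⁻¹ = kg·m·s⁻²·m·s⁻¹ = kg·m²·s⁻³
  (c) kg·m²·s⁻³
  (d) [kg·s⁻³] · [m²] = kg·m²·s⁻³
  (e) [m²·s⁻¹] · [kg·s⁻²·A⁻¹] = kg·m²·s⁻³·A⁻¹
All reduce to kg·m²·s⁻³ except (e), which is kg·m²·s⁻³·A⁻¹.

(e)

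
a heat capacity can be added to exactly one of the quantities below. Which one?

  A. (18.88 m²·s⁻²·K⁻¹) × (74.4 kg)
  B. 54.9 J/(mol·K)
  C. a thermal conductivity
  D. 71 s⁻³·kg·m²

A.

Reference: [heat capacity] = kg·m²·s⁻²·K⁻¹.
Each option:
  A. [m²·s⁻²·K⁻¹] · [kg] = kg·m²·s⁻²·K⁻¹  ← same
  B. J·mol⁻¹·K⁻¹ = N·m·mol⁻¹·K⁻¹ = kg·m²·s⁻²·K⁻¹·mol⁻¹
  C. [thermal conductivity] = kg·m·s⁻³·K⁻¹
  D. kg·m²·s⁻³
Only A. matches kg·m²·s⁻²·K⁻¹.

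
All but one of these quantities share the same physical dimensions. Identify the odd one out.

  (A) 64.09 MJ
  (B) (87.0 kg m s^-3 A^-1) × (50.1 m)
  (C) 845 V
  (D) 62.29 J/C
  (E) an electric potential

(A)

Work out the base dimensions of each:
  (A) J = N·m = kg·m²·s⁻²
  (B) [kg·m·s⁻³·A⁻¹] · [m] = kg·m²·s⁻³·A⁻¹
  (C) V = J·C⁻¹ = kg·m²·s⁻³·A⁻¹
  (D) J·C⁻¹ = N·m·(s·A)⁻¹ = kg·m²·s⁻³·A⁻¹
  (E) [electric potential] = kg·m²·s⁻³·A⁻¹
All reduce to kg·m²·s⁻³·A⁻¹ except (A), which is kg·m²·s⁻².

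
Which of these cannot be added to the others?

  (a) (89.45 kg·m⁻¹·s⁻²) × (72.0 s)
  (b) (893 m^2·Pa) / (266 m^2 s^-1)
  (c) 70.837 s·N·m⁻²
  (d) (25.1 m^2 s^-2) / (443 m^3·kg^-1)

(d)

Dimensions:
  (a) [kg·m⁻¹·s⁻²] · [s] = kg·m⁻¹·s⁻¹
  (b) [kg·m·s⁻²] / [m²·s⁻¹] = kg·m⁻¹·s⁻¹
  (c) N·s·m⁻² = kg·m·s⁻²·s·m⁻² = kg·m⁻¹·s⁻¹
  (d) [m²·s⁻²] / [kg⁻¹·m³] = kg·m⁻¹·s⁻²
All reduce to kg·m⁻¹·s⁻¹ except (d), which is kg·m⁻¹·s⁻².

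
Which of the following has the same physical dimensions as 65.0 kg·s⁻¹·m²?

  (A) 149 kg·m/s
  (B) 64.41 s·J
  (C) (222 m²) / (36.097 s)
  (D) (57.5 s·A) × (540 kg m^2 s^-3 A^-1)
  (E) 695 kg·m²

(B)

Reference: kg·m²·s⁻¹.
Each option:
  (A) kg·m·s⁻¹
  (B) J·s = N·m·s = kg·m²·s⁻¹  ← same
  (C) [m²] / [s] = m²·s⁻¹
  (D) [s·A] · [kg·m²·s⁻³·A⁻¹] = kg·m²·s⁻²
  (E) kg·m²
Only (B) matches kg·m²·s⁻¹.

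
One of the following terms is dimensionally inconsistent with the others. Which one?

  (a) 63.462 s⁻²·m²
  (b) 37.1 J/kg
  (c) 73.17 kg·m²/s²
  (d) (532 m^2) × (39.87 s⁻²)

(c)

Dimensions:
  (a) m²·s⁻²
  (b) J·kg⁻¹ = N·m·kg⁻¹ = m²·s⁻²
  (c) kg·m²·s⁻²
  (d) [m²] · [s⁻²] = m²·s⁻²
All reduce to m²·s⁻² except (c), which is kg·m²·s⁻².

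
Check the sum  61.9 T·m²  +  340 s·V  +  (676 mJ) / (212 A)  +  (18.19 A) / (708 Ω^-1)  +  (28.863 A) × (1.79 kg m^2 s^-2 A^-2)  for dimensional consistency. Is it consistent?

Reduce each to base SI dimensions:
  61.9 T·m²:  T·m² = Wb·m⁻²·m² = kg·m²·s⁻²·A⁻¹
  340 s·V:  V·s = J·C⁻¹·s = kg·m²·s⁻²·A⁻¹
  (676 mJ) / (212 A):  [kg·m²·s⁻²] / [A] = kg·m²·s⁻²·A⁻¹
  (18.19 A) / (708 Ω^-1):  [A] / [kg⁻¹·m⁻²·s³·A²] = kg·m²·s⁻³·A⁻¹
  (28.863 A) × (1.79 kg m^2 s^-2 A^-2):  [A] · [kg·m²·s⁻²·A⁻²] = kg·m²·s⁻²·A⁻¹
The terms do not share a single dimension (kg·m²·s⁻²·A⁻¹ vs kg·m²·s⁻³·A⁻¹).

No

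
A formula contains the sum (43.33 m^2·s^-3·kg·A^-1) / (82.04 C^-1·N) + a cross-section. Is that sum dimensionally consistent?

Reduce each to base SI dimensions:
  (43.33 m^2·s^-3·kg·A^-1) / (82.04 C^-1·N):  [kg·m²·s⁻³·A⁻¹] / [kg·m·s⁻³·A⁻¹] = m
  a cross-section:  [cross-section] = m²
m ≠ m², so they cannot be added.

No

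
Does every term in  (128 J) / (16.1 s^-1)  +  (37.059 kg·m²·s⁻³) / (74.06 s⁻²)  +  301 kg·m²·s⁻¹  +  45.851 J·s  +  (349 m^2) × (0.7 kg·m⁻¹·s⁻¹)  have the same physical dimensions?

Expand each in SI base units:
  (128 J) / (16.1 s^-1):  [kg·m²·s⁻²] / [s⁻¹] = kg·m²·s⁻¹
  (37.059 kg·m²·s⁻³) / (74.06 s⁻²):  [kg·m²·s⁻³] / [s⁻²] = kg·m²·s⁻¹
  301 kg·m²·s⁻¹:  kg·m²·s⁻¹
  45.851 J·s:  J·s = N·m·s = kg·m²·s⁻¹
  (349 m^2) × (0.7 kg·m⁻¹·s⁻¹):  [m²] · [kg·m⁻¹·s⁻¹] = kg·m·s⁻¹
The terms do not share a single dimension (kg·m²·s⁻¹ vs kg·m·s⁻¹).

No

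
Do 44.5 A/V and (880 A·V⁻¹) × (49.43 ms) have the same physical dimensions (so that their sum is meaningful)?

Work out the base dimensions of each:
  44.5 A/V:  A·V⁻¹ = A·(J·C⁻¹)⁻¹ = kg⁻¹·m⁻²·s³·A²
  (880 A·V⁻¹) × (49.43 ms):  [kg⁻¹·m⁻²·s³·A²] · [s] = kg⁻¹·m⁻²·s⁴·A²
kg⁻¹·m⁻²·s³·A² ≠ kg⁻¹·m⁻²·s⁴·A², so they cannot be added.

No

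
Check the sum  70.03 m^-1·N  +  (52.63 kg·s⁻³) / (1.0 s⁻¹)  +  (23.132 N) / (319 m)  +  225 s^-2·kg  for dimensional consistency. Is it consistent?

Expand each in SI base units:
  70.03 m^-1·N:  N·m⁻¹ = kg·m·s⁻²·m⁻¹ = kg·s⁻²
  (52.63 kg·s⁻³) / (1.0 s⁻¹):  [kg·s⁻³] / [s⁻¹] = kg·s⁻²
  (23.132 N) / (319 m):  [kg·m·s⁻²] / [m] = kg·s⁻²
  225 s^-2·kg:  kg·s⁻²
Every term reduces to kg·s⁻².

Yes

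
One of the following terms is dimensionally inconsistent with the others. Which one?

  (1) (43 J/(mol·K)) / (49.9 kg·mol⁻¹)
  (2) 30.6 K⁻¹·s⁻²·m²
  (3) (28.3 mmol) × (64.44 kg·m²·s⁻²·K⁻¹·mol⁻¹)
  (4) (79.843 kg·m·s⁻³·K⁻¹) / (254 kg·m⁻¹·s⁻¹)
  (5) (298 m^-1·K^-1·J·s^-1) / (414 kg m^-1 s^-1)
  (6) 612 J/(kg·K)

Dimensions:
  (1) [kg·m²·s⁻²·K⁻¹·mol⁻¹] / [kg·mol⁻¹] = m²·s⁻²·K⁻¹
  (2) m²·s⁻²·K⁻¹
  (3) [mol] · [kg·m²·s⁻²·K⁻¹·mol⁻¹] = kg·m²·s⁻²·K⁻¹
  (4) [kg·m·s⁻³·K⁻¹] / [kg·m⁻¹·s⁻¹] = m²·s⁻²·K⁻¹
  (5) [kg·m·s⁻³·K⁻¹] / [kg·m⁻¹·s⁻¹] = m²·s⁻²·K⁻¹
  (6) J·kg⁻¹·K⁻¹ = N·m·kg⁻¹·K⁻¹ = m²·s⁻²·K⁻¹
All reduce to m²·s⁻²·K⁻¹ except (3), which is kg·m²·s⁻²·K⁻¹.

(3)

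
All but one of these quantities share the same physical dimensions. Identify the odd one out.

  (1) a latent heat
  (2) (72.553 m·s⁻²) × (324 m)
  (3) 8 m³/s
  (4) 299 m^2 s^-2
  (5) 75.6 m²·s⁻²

(3)

In SI base units:
  (1) [latent heat] = m²·s⁻²
  (2) [m·s⁻²] · [m] = m²·s⁻²
  (3) m³·s⁻¹
  (4) m²·s⁻²
  (5) m²·s⁻²
All reduce to m²·s⁻² except (3), which is m³·s⁻¹.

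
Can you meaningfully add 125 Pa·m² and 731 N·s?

No

Dimensions:
  125 Pa·m²:  Pa·m² = N·m⁻²·m² = kg·m·s⁻²
  731 N·s:  N·s = kg·m·s⁻²·s = kg·m·s⁻¹
kg·m·s⁻² ≠ kg·m·s⁻¹, so they cannot be added.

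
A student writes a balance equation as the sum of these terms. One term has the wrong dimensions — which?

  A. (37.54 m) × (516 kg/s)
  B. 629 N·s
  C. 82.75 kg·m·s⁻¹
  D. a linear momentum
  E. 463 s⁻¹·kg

In SI base units:
  A. [m] · [kg·s⁻¹] = kg·m·s⁻¹
  B. N·s = kg·m·s⁻²·s = kg·m·s⁻¹
  C. kg·m·s⁻¹
  D. [linear momentum] = kg·m·s⁻¹
  E. kg·s⁻¹
All reduce to kg·m·s⁻¹ except E., which is kg·s⁻¹.

E.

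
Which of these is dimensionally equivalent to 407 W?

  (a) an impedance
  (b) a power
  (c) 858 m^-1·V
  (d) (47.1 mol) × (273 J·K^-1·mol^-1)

(b)

Reference: W = J·s⁻¹ = kg·m²·s⁻³.
Each option:
  (a) [impedance] = kg·m²·s⁻³·A⁻²
  (b) [power] = kg·m²·s⁻³  ← same
  (c) V·m⁻¹ = J·C⁻¹·m⁻¹ = kg·m·s⁻³·A⁻¹
  (d) [mol] · [kg·m²·s⁻²·K⁻¹·mol⁻¹] = kg·m²·s⁻²·K⁻¹
Only (b) matches kg·m²·s⁻³.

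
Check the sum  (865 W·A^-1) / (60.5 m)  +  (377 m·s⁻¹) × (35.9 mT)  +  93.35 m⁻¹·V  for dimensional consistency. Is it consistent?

Reduce each to base SI dimensions:
  (865 W·A^-1) / (60.5 m):  [kg·m²·s⁻³·A⁻¹] / [m] = kg·m·s⁻³·A⁻¹
  (377 m·s⁻¹) × (35.9 mT):  [m·s⁻¹] · [kg·s⁻²·A⁻¹] = kg·m·s⁻³·A⁻¹
  93.35 m⁻¹·V:  V·m⁻¹ = J·C⁻¹·m⁻¹ = kg·m·s⁻³·A⁻¹
Every term reduces to kg·m·s⁻³·A⁻¹.

Yes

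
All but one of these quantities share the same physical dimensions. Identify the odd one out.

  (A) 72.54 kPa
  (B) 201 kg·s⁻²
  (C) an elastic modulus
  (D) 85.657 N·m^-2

(B)

Expand each in SI base units:
  (A) Pa = N·m⁻² = kg·m⁻¹·s⁻²
  (B) kg·s⁻²
  (C) [elastic modulus] = kg·m⁻¹·s⁻²
  (D) N·m⁻² = kg·m·s⁻²·m⁻² = kg·m⁻¹·s⁻²
All reduce to kg·m⁻¹·s⁻² except (B), which is kg·s⁻².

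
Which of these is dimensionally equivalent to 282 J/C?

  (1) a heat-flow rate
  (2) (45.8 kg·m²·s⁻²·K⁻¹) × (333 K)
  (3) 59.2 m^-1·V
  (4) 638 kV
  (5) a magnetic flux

(4)

Reference: J·C⁻¹ = N·m·(s·A)⁻¹ = kg·m²·s⁻³·A⁻¹.
Each option:
  (1) [heat-flow rate] = kg·m²·s⁻³
  (2) [kg·m²·s⁻²·K⁻¹] · [K] = kg·m²·s⁻²
  (3) V·m⁻¹ = J·C⁻¹·m⁻¹ = kg·m·s⁻³·A⁻¹
  (4) V = J·C⁻¹ = kg·m²·s⁻³·A⁻¹  ← same
  (5) [magnetic flux] = kg·m²·s⁻²·A⁻¹
Only (4) matches kg·m²·s⁻³·A⁻¹.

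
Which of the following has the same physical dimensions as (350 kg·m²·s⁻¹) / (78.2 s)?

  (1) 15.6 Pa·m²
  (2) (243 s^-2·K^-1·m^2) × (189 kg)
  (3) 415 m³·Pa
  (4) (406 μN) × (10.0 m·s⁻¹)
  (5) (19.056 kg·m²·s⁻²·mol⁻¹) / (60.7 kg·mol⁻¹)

(3)

Reference: [kg·m²·s⁻¹] / [s] = kg·m²·s⁻².
Each option:
  (1) Pa·m² = N·m⁻²·m² = kg·m·s⁻²
  (2) [m²·s⁻²·K⁻¹] · [kg] = kg·m²·s⁻²·K⁻¹
  (3) Pa·m³ = N·m⁻²·m³ = kg·m²·s⁻²  ← same
  (4) [kg·m·s⁻²] · [m·s⁻¹] = kg·m²·s⁻³
  (5) [kg·m²·s⁻²·mol⁻¹] / [kg·mol⁻¹] = m²·s⁻²
Only (3) matches kg·m²·s⁻².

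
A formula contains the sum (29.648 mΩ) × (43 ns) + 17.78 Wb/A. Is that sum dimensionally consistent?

Expand each in SI base units:
  (29.648 mΩ) × (43 ns):  [kg·m²·s⁻³·A⁻²] · [s] = kg·m²·s⁻²·A⁻²
  17.78 Wb/A:  Wb·A⁻¹ = V·s·A⁻¹ = kg·m²·s⁻²·A⁻²
Both are kg·m²·s⁻²·A⁻², so they have the same dimensions and can be added.

Yes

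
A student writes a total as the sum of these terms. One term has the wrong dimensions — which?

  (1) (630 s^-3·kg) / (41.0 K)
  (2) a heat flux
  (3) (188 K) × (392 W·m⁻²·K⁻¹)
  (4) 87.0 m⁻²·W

(1)

Expand each in SI base units:
  (1) [kg·s⁻³] / [K] = kg·s⁻³·K⁻¹
  (2) [heat flux] = kg·s⁻³
  (3) [K] · [kg·s⁻³·K⁻¹] = kg·s⁻³
  (4) W·m⁻² = J·s⁻¹·m⁻² = kg·s⁻³
All reduce to kg·s⁻³ except (1), which is kg·s⁻³·K⁻¹.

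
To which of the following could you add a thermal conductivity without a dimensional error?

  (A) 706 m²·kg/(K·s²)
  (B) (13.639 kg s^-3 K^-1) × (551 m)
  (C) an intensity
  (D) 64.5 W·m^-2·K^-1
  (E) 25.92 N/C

Reference: [thermal conductivity] = kg·m·s⁻³·K⁻¹.
Each option:
  (A) kg·m²·s⁻²·K⁻¹
  (B) [kg·s⁻³·K⁻¹] · [m] = kg·m·s⁻³·K⁻¹  ← same
  (C) [intensity] = kg·s⁻³
  (D) W·m⁻²·K⁻¹ = J·s⁻¹·m⁻²·K⁻¹ = kg·s⁻³·K⁻¹
  (E) N·C⁻¹ = kg·m·s⁻²·(s·A)⁻¹ = kg·m·s⁻³·A⁻¹
Only (B) matches kg·m·s⁻³·K⁻¹.

(B)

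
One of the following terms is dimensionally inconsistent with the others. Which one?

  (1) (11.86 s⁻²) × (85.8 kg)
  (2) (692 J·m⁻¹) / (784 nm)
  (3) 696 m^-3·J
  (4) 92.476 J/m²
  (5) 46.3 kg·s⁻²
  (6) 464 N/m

(3)

Reduce each to base SI dimensions:
  (1) [s⁻²] · [kg] = kg·s⁻²
  (2) [kg·m·s⁻²] / [m] = kg·s⁻²
  (3) J·m⁻³ = N·m·m⁻³ = kg·m⁻¹·s⁻²
  (4) J·m⁻² = N·m·m⁻² = kg·s⁻²
  (5) kg·s⁻²
  (6) N·m⁻¹ = kg·m·s⁻²·m⁻¹ = kg·s⁻²
All reduce to kg·s⁻² except (3), which is kg·m⁻¹·s⁻².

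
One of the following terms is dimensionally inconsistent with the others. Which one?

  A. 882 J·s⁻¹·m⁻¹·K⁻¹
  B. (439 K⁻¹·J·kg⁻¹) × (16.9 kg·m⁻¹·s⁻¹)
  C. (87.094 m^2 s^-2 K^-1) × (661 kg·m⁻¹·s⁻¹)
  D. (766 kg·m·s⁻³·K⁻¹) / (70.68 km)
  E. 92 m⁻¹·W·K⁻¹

Reduce each to base SI dimensions:
  A. J·s⁻¹·m⁻¹·K⁻¹ = N·m·s⁻¹·m⁻¹·K⁻¹ = kg·m·s⁻³·K⁻¹
  B. [m²·s⁻²·K⁻¹] · [kg·m⁻¹·s⁻¹] = kg·m·s⁻³·K⁻¹
  C. [m²·s⁻²·K⁻¹] · [kg·m⁻¹·s⁻¹] = kg·m·s⁻³·K⁻¹
  D. [kg·m·s⁻³·K⁻¹] / [m] = kg·s⁻³·K⁻¹
  E. W·m⁻¹·K⁻¹ = J·s⁻¹·m⁻¹·K⁻¹ = kg·m·s⁻³·K⁻¹
All reduce to kg·m·s⁻³·K⁻¹ except D., which is kg·s⁻³·K⁻¹.

D.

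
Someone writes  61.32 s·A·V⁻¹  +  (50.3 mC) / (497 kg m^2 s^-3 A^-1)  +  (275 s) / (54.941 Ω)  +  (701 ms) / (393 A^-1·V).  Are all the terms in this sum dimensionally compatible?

Yes

Work out the base dimensions of each:
  61.32 s·A·V⁻¹:  A·s·V⁻¹ = A·s·(J·C⁻¹)⁻¹ = kg⁻¹·m⁻²·s⁴·A²
  (50.3 mC) / (497 kg m^2 s^-3 A^-1):  [s·A] / [kg·m²·s⁻³·A⁻¹] = kg⁻¹·m⁻²·s⁴·A²
  (275 s) / (54.941 Ω):  [s] / [kg·m²·s⁻³·A⁻²] = kg⁻¹·m⁻²·s⁴·A²
  (701 ms) / (393 A^-1·V):  [s] / [kg·m²·s⁻³·A⁻²] = kg⁻¹·m⁻²·s⁴·A²
Every term reduces to kg⁻¹·m⁻²·s⁴·A².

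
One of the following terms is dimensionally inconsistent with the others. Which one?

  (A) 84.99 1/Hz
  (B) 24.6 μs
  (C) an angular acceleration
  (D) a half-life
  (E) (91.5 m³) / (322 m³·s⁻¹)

(C)

Expand each in SI base units:
  (A) Hz⁻¹ = (s⁻¹)⁻¹ = s
  (B) s
  (C) [angular acceleration] = s⁻²
  (D) [half-life] = s
  (E) [m³] / [m³·s⁻¹] = s
All reduce to s except (C), which is s⁻².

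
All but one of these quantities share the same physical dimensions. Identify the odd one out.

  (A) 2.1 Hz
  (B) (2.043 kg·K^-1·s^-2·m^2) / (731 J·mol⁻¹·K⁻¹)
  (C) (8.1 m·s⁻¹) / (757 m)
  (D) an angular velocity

Work out the base dimensions of each:
  (A) Hz = s⁻¹
  (B) [kg·m²·s⁻²·K⁻¹] / [kg·m²·s⁻²·K⁻¹·mol⁻¹] = mol
  (C) [m·s⁻¹] / [m] = s⁻¹
  (D) [angular velocity] = s⁻¹
All reduce to s⁻¹ except (B), which is mol.

(B)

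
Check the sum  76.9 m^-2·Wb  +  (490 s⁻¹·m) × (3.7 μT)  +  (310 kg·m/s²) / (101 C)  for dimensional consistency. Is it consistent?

No

Expand each in SI base units:
  76.9 m^-2·Wb:  Wb·m⁻² = V·s·m⁻² = kg·s⁻²·A⁻¹
  (490 s⁻¹·m) × (3.7 μT):  [m·s⁻¹] · [kg·s⁻²·A⁻¹] = kg·m·s⁻³·A⁻¹
  (310 kg·m/s²) / (101 C):  [kg·m·s⁻²] / [s·A] = kg·m·s⁻³·A⁻¹
The terms do not share a single dimension (kg·m·s⁻³·A⁻¹ vs kg·s⁻²·A⁻¹).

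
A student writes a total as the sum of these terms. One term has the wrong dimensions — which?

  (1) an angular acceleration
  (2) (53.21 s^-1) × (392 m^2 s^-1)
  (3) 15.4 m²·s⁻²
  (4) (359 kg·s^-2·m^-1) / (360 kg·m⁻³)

Dimensions:
  (1) [angular acceleration] = s⁻²
  (2) [s⁻¹] · [m²·s⁻¹] = m²·s⁻²
  (3) m²·s⁻²
  (4) [kg·m⁻¹·s⁻²] / [kg·m⁻³] = m²·s⁻²
All reduce to m²·s⁻² except (1), which is s⁻².

(1)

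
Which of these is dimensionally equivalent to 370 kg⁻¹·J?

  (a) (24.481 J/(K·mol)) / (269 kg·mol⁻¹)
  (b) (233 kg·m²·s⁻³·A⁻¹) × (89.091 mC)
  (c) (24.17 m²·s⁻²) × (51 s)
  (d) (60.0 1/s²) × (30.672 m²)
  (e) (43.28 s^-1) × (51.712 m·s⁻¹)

Reference: J·kg⁻¹ = N·m·kg⁻¹ = m²·s⁻².
Each option:
  (a) [kg·m²·s⁻²·K⁻¹·mol⁻¹] / [kg·mol⁻¹] = m²·s⁻²·K⁻¹
  (b) [kg·m²·s⁻³·A⁻¹] · [s·A] = kg·m²·s⁻²
  (c) [m²·s⁻²] · [s] = m²·s⁻¹
  (d) [s⁻²] · [m²] = m²·s⁻²  ← same
  (e) [s⁻¹] · [m·s⁻¹] = m·s⁻²
Only (d) matches m²·s⁻².

(d)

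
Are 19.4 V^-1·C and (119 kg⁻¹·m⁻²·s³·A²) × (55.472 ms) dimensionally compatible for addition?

Yes

In SI base units:
  19.4 V^-1·C:  C·V⁻¹ = s·A·(J·C⁻¹)⁻¹ = kg⁻¹·m⁻²·s⁴·A²
  (119 kg⁻¹·m⁻²·s³·A²) × (55.472 ms):  [kg⁻¹·m⁻²·s³·A²] · [s] = kg⁻¹·m⁻²·s⁴·A²
Both are kg⁻¹·m⁻²·s⁴·A², so they have the same dimensions and can be added.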